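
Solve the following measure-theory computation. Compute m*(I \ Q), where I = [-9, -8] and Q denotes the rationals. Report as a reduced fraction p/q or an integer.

The interval I = [-9, -8] has m(I) = -8 - (-9) = 1 (endpoints are measure-zero, so open/closed/half-open agree). Write I = (I cap Q) u (I \ Q). The rationals in I are countable, so m*(I cap Q) = 0 (cover each rational by intervals whose total length is arbitrarily small). By countable subadditivity m*(I) <= m*(I cap Q) + m*(I \ Q), hence m*(I \ Q) >= m(I) = 1. The reverse inequality m*(I \ Q) <= m*(I) = 1 is trivial since (I \ Q) is a subset of I. Therefore m*(I \ Q) = 1.

1


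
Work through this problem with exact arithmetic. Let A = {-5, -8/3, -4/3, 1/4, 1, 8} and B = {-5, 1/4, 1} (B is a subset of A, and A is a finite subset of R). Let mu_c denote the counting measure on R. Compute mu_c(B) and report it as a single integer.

Counting measure assigns mu_c(E) = |E| (number of elements) when E is finite.
B has 3 element(s), so mu_c(B) = 3.

3


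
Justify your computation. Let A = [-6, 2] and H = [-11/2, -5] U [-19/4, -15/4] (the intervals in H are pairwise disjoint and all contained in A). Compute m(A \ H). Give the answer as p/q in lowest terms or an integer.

The ambient interval has length m(A) = 2 - (-6) = 8.
Since the holes are disjoint and sit inside A, by finite additivity
  m(H) = sum_i (b_i - a_i), and m(A \ H) = m(A) - m(H).
Computing the hole measures:
  m(H_1) = -5 - (-11/2) = 1/2.
  m(H_2) = -15/4 - (-19/4) = 1.
Summed: m(H) = 1/2 + 1 = 3/2.
So m(A \ H) = 8 - 3/2 = 13/2.

13/2


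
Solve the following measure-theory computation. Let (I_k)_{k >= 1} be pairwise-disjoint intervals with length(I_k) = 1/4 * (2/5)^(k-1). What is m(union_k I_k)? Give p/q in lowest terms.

By countable additivity of the Lebesgue measure on pairwise disjoint measurable sets,
  m(union_{k >= 1} I_k) = sum_{k >= 1} m(I_k) = sum_{k >= 1} a * r^(k-1),
  with a = 1/4 and r = 2/5.
Since 0 < r = 2/5 < 1, the geometric series converges:
  sum_{k >= 1} a * r^(k-1) = a / (1 - r).
  = 1/4 / (1 - 2/5)
  = 1/4 / (3/5)
  = 5/12.

5/12


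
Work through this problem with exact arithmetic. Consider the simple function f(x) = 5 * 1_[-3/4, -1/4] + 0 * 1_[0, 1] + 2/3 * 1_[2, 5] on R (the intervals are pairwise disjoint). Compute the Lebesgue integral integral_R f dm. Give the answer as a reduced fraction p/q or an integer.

For a simple function f = sum_i c_i * 1_{A_i} with disjoint A_i,
  integral f dm = sum_i c_i * m(A_i).
Lengths of the A_i:
  m(A_1) = -1/4 - (-3/4) = 1/2.
  m(A_2) = 1 - 0 = 1.
  m(A_3) = 5 - 2 = 3.
Contributions c_i * m(A_i):
  (5) * (1/2) = 5/2.
  (0) * (1) = 0.
  (2/3) * (3) = 2.
Total: 5/2 + 0 + 2 = 9/2.

9/2


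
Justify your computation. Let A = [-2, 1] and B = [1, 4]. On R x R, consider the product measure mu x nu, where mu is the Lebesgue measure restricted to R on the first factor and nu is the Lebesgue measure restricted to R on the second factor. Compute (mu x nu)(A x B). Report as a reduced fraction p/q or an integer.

For a measurable rectangle A x B, the product measure satisfies
  (mu x nu)(A x B) = mu(A) * nu(B).
  mu(A) = 3.
  nu(B) = 3.
  (mu x nu)(A x B) = 3 * 3 = 9.

9


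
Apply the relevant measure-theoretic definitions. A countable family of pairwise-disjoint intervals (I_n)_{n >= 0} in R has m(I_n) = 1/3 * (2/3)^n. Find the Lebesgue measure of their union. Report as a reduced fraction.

By countable additivity of the Lebesgue measure on pairwise disjoint measurable sets,
  m(union_{n >= 0} I_n) = sum_{n >= 0} m(I_n) = sum_{n >= 0} a * r^n,
  with a = 1/3 and r = 2/3.
Since 0 < r = 2/3 < 1, the geometric series converges:
  sum_{n >= 0} a * r^n = a / (1 - r).
  = 1/3 / (1 - 2/3)
  = 1/3 / (1/3)
  = 1.

1


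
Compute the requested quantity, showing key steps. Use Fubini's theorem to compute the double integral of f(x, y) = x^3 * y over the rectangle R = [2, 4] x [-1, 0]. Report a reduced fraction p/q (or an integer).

f(x, y) is a tensor product of a function of x and a function of y, and both factors are bounded continuous (hence Lebesgue integrable) on the rectangle, so Fubini's theorem applies:
  integral_R f d(m x m) = (integral_a1^b1 x^3 dx) * (integral_a2^b2 y dy).
Inner integral in x: integral_{2}^{4} x^3 dx = (4^4 - 2^4)/4
  = 60.
Inner integral in y: integral_{-1}^{0} y dy = (0^2 - (-1)^2)/2
  = -1/2.
Product: (60) * (-1/2) = -30.

-30


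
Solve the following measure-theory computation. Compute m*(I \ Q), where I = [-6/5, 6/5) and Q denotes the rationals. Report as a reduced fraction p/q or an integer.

The interval I = [-6/5, 6/5) has m(I) = 6/5 - (-6/5) = 12/5 (endpoints are measure-zero, so open/closed/half-open agree). Write I = (I cap Q) u (I \ Q). The rationals in I are countable, so m*(I cap Q) = 0 (cover each rational by intervals whose total length is arbitrarily small). By countable subadditivity m*(I) <= m*(I cap Q) + m*(I \ Q), hence m*(I \ Q) >= m(I) = 12/5. The reverse inequality m*(I \ Q) <= m*(I) = 12/5 is trivial since (I \ Q) is a subset of I. Therefore m*(I \ Q) = 12/5.

12/5


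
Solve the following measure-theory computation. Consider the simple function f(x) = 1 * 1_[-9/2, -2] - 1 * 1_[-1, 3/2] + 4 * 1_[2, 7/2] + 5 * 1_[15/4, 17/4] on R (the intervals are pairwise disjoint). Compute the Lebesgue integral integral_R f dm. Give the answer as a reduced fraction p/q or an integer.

For a simple function f = sum_i c_i * 1_{A_i} with disjoint A_i,
  integral f dm = sum_i c_i * m(A_i).
Lengths of the A_i:
  m(A_1) = -2 - (-9/2) = 5/2.
  m(A_2) = 3/2 - (-1) = 5/2.
  m(A_3) = 7/2 - 2 = 3/2.
  m(A_4) = 17/4 - 15/4 = 1/2.
Contributions c_i * m(A_i):
  (1) * (5/2) = 5/2.
  (-1) * (5/2) = -5/2.
  (4) * (3/2) = 6.
  (5) * (1/2) = 5/2.
Total: 5/2 - 5/2 + 6 + 5/2 = 17/2.

17/2


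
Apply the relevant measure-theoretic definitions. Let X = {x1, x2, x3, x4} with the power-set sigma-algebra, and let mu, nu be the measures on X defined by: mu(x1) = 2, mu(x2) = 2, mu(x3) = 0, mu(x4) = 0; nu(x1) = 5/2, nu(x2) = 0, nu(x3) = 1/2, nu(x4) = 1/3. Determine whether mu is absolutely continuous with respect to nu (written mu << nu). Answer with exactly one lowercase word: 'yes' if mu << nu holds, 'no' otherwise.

mu << nu means: every nu-null measurable set is also mu-null; equivalently, for every atom x, if nu({x}) = 0 then mu({x}) = 0.
Checking each atom:
  x1: nu = 5/2 > 0 -> no constraint.
  x2: nu = 0, mu = 2 > 0 -> violates mu << nu.
  x3: nu = 1/2 > 0 -> no constraint.
  x4: nu = 1/3 > 0 -> no constraint.
The atom(s) x2 violate the condition (nu = 0 but mu > 0). Therefore mu is NOT absolutely continuous w.r.t. nu.

no


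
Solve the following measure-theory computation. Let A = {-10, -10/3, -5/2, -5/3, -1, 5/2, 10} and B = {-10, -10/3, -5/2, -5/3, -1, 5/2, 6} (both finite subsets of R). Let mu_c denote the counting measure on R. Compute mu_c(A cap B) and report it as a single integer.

Counting measure on a finite set equals cardinality. mu_c(A cap B) = |A cap B| (elements appearing in both).
Enumerating the elements of A that also lie in B gives 6 element(s).
So mu_c(A cap B) = 6.

6


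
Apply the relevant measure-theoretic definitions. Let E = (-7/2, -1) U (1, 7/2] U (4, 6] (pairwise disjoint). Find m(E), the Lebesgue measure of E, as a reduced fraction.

For pairwise disjoint intervals, m(union_i I_i) = sum_i m(I_i),
and m is invariant under swapping open/closed endpoints (single points have measure 0).
So m(E) = sum_i (b_i - a_i).
  I_1 has length -1 - (-7/2) = 5/2.
  I_2 has length 7/2 - 1 = 5/2.
  I_3 has length 6 - 4 = 2.
Summing:
  m(E) = 5/2 + 5/2 + 2 = 7.

7


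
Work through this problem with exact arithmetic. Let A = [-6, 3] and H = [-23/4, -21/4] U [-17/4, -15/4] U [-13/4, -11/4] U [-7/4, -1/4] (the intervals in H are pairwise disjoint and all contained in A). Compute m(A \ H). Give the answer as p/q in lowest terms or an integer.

The ambient interval has length m(A) = 3 - (-6) = 9.
Since the holes are disjoint and sit inside A, by finite additivity
  m(H) = sum_i (b_i - a_i), and m(A \ H) = m(A) - m(H).
Computing the hole measures:
  m(H_1) = -21/4 - (-23/4) = 1/2.
  m(H_2) = -15/4 - (-17/4) = 1/2.
  m(H_3) = -11/4 - (-13/4) = 1/2.
  m(H_4) = -1/4 - (-7/4) = 3/2.
Summed: m(H) = 1/2 + 1/2 + 1/2 + 3/2 = 3.
So m(A \ H) = 9 - 3 = 6.

6


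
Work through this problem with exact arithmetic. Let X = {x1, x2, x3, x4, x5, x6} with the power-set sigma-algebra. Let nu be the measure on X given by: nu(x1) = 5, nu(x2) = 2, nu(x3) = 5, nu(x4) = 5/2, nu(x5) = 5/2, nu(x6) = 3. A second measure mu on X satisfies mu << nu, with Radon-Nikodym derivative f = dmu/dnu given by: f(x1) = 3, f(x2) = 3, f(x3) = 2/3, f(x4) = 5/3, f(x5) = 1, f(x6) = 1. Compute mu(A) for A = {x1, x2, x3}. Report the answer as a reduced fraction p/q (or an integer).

By the defining property of the Radon-Nikodym derivative, for every measurable set A,
  mu(A) = integral_A f dnu.
Since nu is a discrete measure concentrated on the atoms of X, the integral over A reduces to the sum
  mu(A) = sum_{x in A} f(x) * nu({x}).
Computing each term:
  x1: f(x1) * nu(x1) = 3 * 5 = 15.
  x2: f(x2) * nu(x2) = 3 * 2 = 6.
  x3: f(x3) * nu(x3) = 2/3 * 5 = 10/3.
Summing: mu(A) = 15 + 6 + 10/3 = 73/3.

73/3


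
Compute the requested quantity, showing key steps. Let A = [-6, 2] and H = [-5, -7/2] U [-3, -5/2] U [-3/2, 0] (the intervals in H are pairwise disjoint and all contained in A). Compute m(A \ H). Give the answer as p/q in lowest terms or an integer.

The ambient interval has length m(A) = 2 - (-6) = 8.
Since the holes are disjoint and sit inside A, by finite additivity
  m(H) = sum_i (b_i - a_i), and m(A \ H) = m(A) - m(H).
Computing the hole measures:
  m(H_1) = -7/2 - (-5) = 3/2.
  m(H_2) = -5/2 - (-3) = 1/2.
  m(H_3) = 0 - (-3/2) = 3/2.
Summed: m(H) = 3/2 + 1/2 + 3/2 = 7/2.
So m(A \ H) = 8 - 7/2 = 9/2.

9/2


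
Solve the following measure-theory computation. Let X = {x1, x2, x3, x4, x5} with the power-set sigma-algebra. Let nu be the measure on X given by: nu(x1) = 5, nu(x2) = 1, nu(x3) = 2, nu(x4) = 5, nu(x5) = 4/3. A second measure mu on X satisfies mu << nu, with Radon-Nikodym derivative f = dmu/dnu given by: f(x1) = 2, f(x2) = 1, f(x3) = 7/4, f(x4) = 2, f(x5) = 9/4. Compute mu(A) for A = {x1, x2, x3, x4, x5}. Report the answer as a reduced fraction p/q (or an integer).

By the defining property of the Radon-Nikodym derivative, for every measurable set A,
  mu(A) = integral_A f dnu.
Since nu is a discrete measure concentrated on the atoms of X, the integral over A reduces to the sum
  mu(A) = sum_{x in A} f(x) * nu({x}).
Computing each term:
  x1: f(x1) * nu(x1) = 2 * 5 = 10.
  x2: f(x2) * nu(x2) = 1 * 1 = 1.
  x3: f(x3) * nu(x3) = 7/4 * 2 = 7/2.
  x4: f(x4) * nu(x4) = 2 * 5 = 10.
  x5: f(x5) * nu(x5) = 9/4 * 4/3 = 3.
Summing: mu(A) = 10 + 1 + 7/2 + 10 + 3 = 55/2.

55/2


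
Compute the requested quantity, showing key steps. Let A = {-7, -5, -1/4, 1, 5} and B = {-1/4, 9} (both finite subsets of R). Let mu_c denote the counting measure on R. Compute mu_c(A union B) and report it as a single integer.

Counting measure on a finite set equals cardinality. By inclusion-exclusion, |A union B| = |A| + |B| - |A cap B|.
|A| = 5, |B| = 2, |A cap B| = 1.
So mu_c(A union B) = 5 + 2 - 1 = 6.

6


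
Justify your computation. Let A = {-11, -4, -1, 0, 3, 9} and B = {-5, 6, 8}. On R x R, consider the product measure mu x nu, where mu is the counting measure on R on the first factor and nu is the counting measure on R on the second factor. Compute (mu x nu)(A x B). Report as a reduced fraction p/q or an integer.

For a measurable rectangle A x B, the product measure satisfies
  (mu x nu)(A x B) = mu(A) * nu(B).
  mu(A) = 6.
  nu(B) = 3.
  (mu x nu)(A x B) = 6 * 3 = 18.

18


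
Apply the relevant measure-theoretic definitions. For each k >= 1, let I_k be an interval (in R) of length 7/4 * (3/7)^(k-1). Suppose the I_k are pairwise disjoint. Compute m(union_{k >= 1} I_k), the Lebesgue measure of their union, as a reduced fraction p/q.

By countable additivity of the Lebesgue measure on pairwise disjoint measurable sets,
  m(union_{k >= 1} I_k) = sum_{k >= 1} m(I_k) = sum_{k >= 1} a * r^(k-1),
  with a = 7/4 and r = 3/7.
Since 0 < r = 3/7 < 1, the geometric series converges:
  sum_{k >= 1} a * r^(k-1) = a / (1 - r).
  = 7/4 / (1 - 3/7)
  = 7/4 / (4/7)
  = 49/16.

49/16


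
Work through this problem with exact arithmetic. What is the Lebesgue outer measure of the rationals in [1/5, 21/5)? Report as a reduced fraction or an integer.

Q cap [1/5, 21/5) is countable; list its elements as q_1, q_2, ... . Fix eps > 0 and cover the k-th point by an interval of length eps * 2^(-k). The cover has total length eps * sum_{k>=1} 2^(-k) = eps, so by definition of outer measure m*(Q cap [1/5, 21/5)) <= eps. Since eps was arbitrary and m* >= 0, the outer measure is 0.

0


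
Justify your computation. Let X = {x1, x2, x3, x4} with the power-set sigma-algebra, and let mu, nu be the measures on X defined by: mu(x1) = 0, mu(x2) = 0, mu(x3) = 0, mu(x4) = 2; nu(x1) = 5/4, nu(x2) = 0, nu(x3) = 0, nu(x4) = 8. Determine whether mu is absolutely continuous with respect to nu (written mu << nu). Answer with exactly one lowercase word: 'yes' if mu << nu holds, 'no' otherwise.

mu << nu means: every nu-null measurable set is also mu-null; equivalently, for every atom x, if nu({x}) = 0 then mu({x}) = 0.
Checking each atom:
  x1: nu = 5/4 > 0 -> no constraint.
  x2: nu = 0, mu = 0 -> consistent with mu << nu.
  x3: nu = 0, mu = 0 -> consistent with mu << nu.
  x4: nu = 8 > 0 -> no constraint.
No atom violates the condition. Therefore mu << nu.

yes


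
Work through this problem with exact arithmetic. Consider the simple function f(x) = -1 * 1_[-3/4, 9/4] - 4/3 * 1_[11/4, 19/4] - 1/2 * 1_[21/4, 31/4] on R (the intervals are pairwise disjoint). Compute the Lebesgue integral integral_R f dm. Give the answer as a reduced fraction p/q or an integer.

For a simple function f = sum_i c_i * 1_{A_i} with disjoint A_i,
  integral f dm = sum_i c_i * m(A_i).
Lengths of the A_i:
  m(A_1) = 9/4 - (-3/4) = 3.
  m(A_2) = 19/4 - 11/4 = 2.
  m(A_3) = 31/4 - 21/4 = 5/2.
Contributions c_i * m(A_i):
  (-1) * (3) = -3.
  (-4/3) * (2) = -8/3.
  (-1/2) * (5/2) = -5/4.
Total: -3 - 8/3 - 5/4 = -83/12.

-83/12


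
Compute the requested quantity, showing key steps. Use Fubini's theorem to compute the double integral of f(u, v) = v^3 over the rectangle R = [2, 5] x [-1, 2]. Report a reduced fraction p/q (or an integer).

f(u, v) is a tensor product of a function of u and a function of v, and both factors are bounded continuous (hence Lebesgue integrable) on the rectangle, so Fubini's theorem applies:
  integral_R f d(m x m) = (integral_a1^b1 1 du) * (integral_a2^b2 v^3 dv).
Inner integral in u: integral_{2}^{5} 1 du = (5^1 - 2^1)/1
  = 3.
Inner integral in v: integral_{-1}^{2} v^3 dv = (2^4 - (-1)^4)/4
  = 15/4.
Product: (3) * (15/4) = 45/4.

45/4


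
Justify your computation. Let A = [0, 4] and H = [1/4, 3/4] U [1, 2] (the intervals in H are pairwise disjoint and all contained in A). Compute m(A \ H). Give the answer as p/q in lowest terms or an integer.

The ambient interval has length m(A) = 4 - 0 = 4.
Since the holes are disjoint and sit inside A, by finite additivity
  m(H) = sum_i (b_i - a_i), and m(A \ H) = m(A) - m(H).
Computing the hole measures:
  m(H_1) = 3/4 - 1/4 = 1/2.
  m(H_2) = 2 - 1 = 1.
Summed: m(H) = 1/2 + 1 = 3/2.
So m(A \ H) = 4 - 3/2 = 5/2.

5/2


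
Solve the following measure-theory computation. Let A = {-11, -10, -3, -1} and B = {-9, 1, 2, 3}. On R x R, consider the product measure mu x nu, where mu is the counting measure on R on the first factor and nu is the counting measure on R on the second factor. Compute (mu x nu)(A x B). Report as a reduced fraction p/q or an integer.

For a measurable rectangle A x B, the product measure satisfies
  (mu x nu)(A x B) = mu(A) * nu(B).
  mu(A) = 4.
  nu(B) = 4.
  (mu x nu)(A x B) = 4 * 4 = 16.

16


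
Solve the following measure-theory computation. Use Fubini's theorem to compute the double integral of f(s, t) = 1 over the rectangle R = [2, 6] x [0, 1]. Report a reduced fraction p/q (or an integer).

f(s, t) is a tensor product of a function of s and a function of t, and both factors are bounded continuous (hence Lebesgue integrable) on the rectangle, so Fubini's theorem applies:
  integral_R f d(m x m) = (integral_a1^b1 1 ds) * (integral_a2^b2 1 dt).
Inner integral in s: integral_{2}^{6} 1 ds = (6^1 - 2^1)/1
  = 4.
Inner integral in t: integral_{0}^{1} 1 dt = (1^1 - 0^1)/1
  = 1.
Product: (4) * (1) = 4.

4


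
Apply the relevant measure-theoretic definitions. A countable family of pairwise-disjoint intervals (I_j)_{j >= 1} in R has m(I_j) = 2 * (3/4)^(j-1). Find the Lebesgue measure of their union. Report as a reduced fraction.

By countable additivity of the Lebesgue measure on pairwise disjoint measurable sets,
  m(union_{j >= 1} I_j) = sum_{j >= 1} m(I_j) = sum_{j >= 1} a * r^(j-1),
  with a = 2 and r = 3/4.
Since 0 < r = 3/4 < 1, the geometric series converges:
  sum_{j >= 1} a * r^(j-1) = a / (1 - r).
  = 2 / (1 - 3/4)
  = 2 / (1/4)
  = 8.

8


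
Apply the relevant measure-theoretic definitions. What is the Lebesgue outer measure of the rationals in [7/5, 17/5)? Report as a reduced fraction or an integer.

The set Q cap [7/5, 17/5) is countable (a subset of the countable set Q). Lebesgue outer measure of any countable set is 0: each singleton {q} has m*({q}) = 0, and by countable subadditivity m*(union_k {q_k}) <= sum_k m*({q_k}) = sum_k 0 = 0. The reverse inequality m*(E) >= 0 is automatic. So m*(Q cap [7/5, 17/5)) = 0.

0


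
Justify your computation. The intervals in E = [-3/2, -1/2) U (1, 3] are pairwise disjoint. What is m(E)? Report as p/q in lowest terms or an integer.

For pairwise disjoint intervals, m(union_i I_i) = sum_i m(I_i),
and m is invariant under swapping open/closed endpoints (single points have measure 0).
So m(E) = sum_i (b_i - a_i).
  I_1 has length -1/2 - (-3/2) = 1.
  I_2 has length 3 - 1 = 2.
Summing:
  m(E) = 1 + 2 = 3.

3


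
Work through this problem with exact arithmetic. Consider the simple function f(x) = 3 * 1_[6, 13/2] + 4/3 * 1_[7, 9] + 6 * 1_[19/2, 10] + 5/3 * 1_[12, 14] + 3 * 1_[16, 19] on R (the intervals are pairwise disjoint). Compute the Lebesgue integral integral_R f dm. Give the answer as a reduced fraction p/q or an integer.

For a simple function f = sum_i c_i * 1_{A_i} with disjoint A_i,
  integral f dm = sum_i c_i * m(A_i).
Lengths of the A_i:
  m(A_1) = 13/2 - 6 = 1/2.
  m(A_2) = 9 - 7 = 2.
  m(A_3) = 10 - 19/2 = 1/2.
  m(A_4) = 14 - 12 = 2.
  m(A_5) = 19 - 16 = 3.
Contributions c_i * m(A_i):
  (3) * (1/2) = 3/2.
  (4/3) * (2) = 8/3.
  (6) * (1/2) = 3.
  (5/3) * (2) = 10/3.
  (3) * (3) = 9.
Total: 3/2 + 8/3 + 3 + 10/3 + 9 = 39/2.

39/2


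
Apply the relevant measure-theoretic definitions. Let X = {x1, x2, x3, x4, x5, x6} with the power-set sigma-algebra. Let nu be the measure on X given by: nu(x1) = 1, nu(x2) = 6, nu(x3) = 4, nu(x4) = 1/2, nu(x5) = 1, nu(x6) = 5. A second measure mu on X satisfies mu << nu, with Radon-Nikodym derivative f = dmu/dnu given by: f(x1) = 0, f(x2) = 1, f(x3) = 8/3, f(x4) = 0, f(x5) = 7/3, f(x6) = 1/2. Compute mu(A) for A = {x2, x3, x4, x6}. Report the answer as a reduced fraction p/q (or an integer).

By the defining property of the Radon-Nikodym derivative, for every measurable set A,
  mu(A) = integral_A f dnu.
Since nu is a discrete measure concentrated on the atoms of X, the integral over A reduces to the sum
  mu(A) = sum_{x in A} f(x) * nu({x}).
Computing each term:
  x2: f(x2) * nu(x2) = 1 * 6 = 6.
  x3: f(x3) * nu(x3) = 8/3 * 4 = 32/3.
  x4: f(x4) * nu(x4) = 0 * 1/2 = 0.
  x6: f(x6) * nu(x6) = 1/2 * 5 = 5/2.
Summing: mu(A) = 6 + 32/3 + 0 + 5/2 = 115/6.

115/6


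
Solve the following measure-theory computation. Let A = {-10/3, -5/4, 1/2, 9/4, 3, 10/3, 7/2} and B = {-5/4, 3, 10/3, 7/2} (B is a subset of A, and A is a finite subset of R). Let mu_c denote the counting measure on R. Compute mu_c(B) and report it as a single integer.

Counting measure assigns mu_c(E) = |E| (number of elements) when E is finite.
B has 4 element(s), so mu_c(B) = 4.

4


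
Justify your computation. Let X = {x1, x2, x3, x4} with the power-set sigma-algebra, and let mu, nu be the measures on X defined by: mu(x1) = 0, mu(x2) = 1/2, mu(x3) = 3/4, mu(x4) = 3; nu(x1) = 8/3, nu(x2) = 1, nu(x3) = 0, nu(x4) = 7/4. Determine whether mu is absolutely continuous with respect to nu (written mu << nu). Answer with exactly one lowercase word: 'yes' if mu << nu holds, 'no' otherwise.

mu << nu means: every nu-null measurable set is also mu-null; equivalently, for every atom x, if nu({x}) = 0 then mu({x}) = 0.
Checking each atom:
  x1: nu = 8/3 > 0 -> no constraint.
  x2: nu = 1 > 0 -> no constraint.
  x3: nu = 0, mu = 3/4 > 0 -> violates mu << nu.
  x4: nu = 7/4 > 0 -> no constraint.
The atom(s) x3 violate the condition (nu = 0 but mu > 0). Therefore mu is NOT absolutely continuous w.r.t. nu.

no


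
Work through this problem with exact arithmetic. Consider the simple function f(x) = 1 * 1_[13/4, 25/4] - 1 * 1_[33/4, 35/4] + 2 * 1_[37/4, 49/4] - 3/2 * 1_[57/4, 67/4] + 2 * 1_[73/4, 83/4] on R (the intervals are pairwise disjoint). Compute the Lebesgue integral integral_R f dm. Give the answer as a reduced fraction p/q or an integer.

For a simple function f = sum_i c_i * 1_{A_i} with disjoint A_i,
  integral f dm = sum_i c_i * m(A_i).
Lengths of the A_i:
  m(A_1) = 25/4 - 13/4 = 3.
  m(A_2) = 35/4 - 33/4 = 1/2.
  m(A_3) = 49/4 - 37/4 = 3.
  m(A_4) = 67/4 - 57/4 = 5/2.
  m(A_5) = 83/4 - 73/4 = 5/2.
Contributions c_i * m(A_i):
  (1) * (3) = 3.
  (-1) * (1/2) = -1/2.
  (2) * (3) = 6.
  (-3/2) * (5/2) = -15/4.
  (2) * (5/2) = 5.
Total: 3 - 1/2 + 6 - 15/4 + 5 = 39/4.

39/4


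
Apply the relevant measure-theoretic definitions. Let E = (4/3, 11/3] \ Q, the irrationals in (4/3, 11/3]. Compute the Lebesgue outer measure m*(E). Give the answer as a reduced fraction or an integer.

The interval I = (4/3, 11/3] has m(I) = 11/3 - 4/3 = 7/3 (endpoints are measure-zero, so open/closed/half-open agree). Write I = (I cap Q) u (I \ Q). The rationals in I are countable, so m*(I cap Q) = 0 (cover each rational by intervals whose total length is arbitrarily small). By countable subadditivity m*(I) <= m*(I cap Q) + m*(I \ Q), hence m*(I \ Q) >= m(I) = 7/3. The reverse inequality m*(I \ Q) <= m*(I) = 7/3 is trivial since (I \ Q) is a subset of I. Therefore m*(I \ Q) = 7/3.

7/3


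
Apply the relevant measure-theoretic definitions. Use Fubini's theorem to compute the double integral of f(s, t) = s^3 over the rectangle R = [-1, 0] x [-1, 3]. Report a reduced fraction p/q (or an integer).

f(s, t) is a tensor product of a function of s and a function of t, and both factors are bounded continuous (hence Lebesgue integrable) on the rectangle, so Fubini's theorem applies:
  integral_R f d(m x m) = (integral_a1^b1 s^3 ds) * (integral_a2^b2 1 dt).
Inner integral in s: integral_{-1}^{0} s^3 ds = (0^4 - (-1)^4)/4
  = -1/4.
Inner integral in t: integral_{-1}^{3} 1 dt = (3^1 - (-1)^1)/1
  = 4.
Product: (-1/4) * (4) = -1.

-1


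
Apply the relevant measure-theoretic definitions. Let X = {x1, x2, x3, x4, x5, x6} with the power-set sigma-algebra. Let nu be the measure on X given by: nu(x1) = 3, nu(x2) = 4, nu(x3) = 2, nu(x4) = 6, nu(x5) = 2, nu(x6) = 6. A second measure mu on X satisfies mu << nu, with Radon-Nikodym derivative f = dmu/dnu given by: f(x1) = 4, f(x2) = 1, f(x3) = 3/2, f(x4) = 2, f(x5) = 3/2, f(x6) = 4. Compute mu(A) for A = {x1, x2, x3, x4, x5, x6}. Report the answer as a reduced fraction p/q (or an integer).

By the defining property of the Radon-Nikodym derivative, for every measurable set A,
  mu(A) = integral_A f dnu.
Since nu is a discrete measure concentrated on the atoms of X, the integral over A reduces to the sum
  mu(A) = sum_{x in A} f(x) * nu({x}).
Computing each term:
  x1: f(x1) * nu(x1) = 4 * 3 = 12.
  x2: f(x2) * nu(x2) = 1 * 4 = 4.
  x3: f(x3) * nu(x3) = 3/2 * 2 = 3.
  x4: f(x4) * nu(x4) = 2 * 6 = 12.
  x5: f(x5) * nu(x5) = 3/2 * 2 = 3.
  x6: f(x6) * nu(x6) = 4 * 6 = 24.
Summing: mu(A) = 12 + 4 + 3 + 12 + 3 + 24 = 58.

58


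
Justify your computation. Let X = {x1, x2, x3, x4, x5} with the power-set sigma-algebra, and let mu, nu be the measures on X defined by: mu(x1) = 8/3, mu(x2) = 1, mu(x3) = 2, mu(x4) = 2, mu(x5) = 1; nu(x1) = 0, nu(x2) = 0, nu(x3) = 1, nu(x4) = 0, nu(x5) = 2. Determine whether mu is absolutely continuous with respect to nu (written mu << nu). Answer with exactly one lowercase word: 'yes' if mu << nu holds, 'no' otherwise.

mu << nu means: every nu-null measurable set is also mu-null; equivalently, for every atom x, if nu({x}) = 0 then mu({x}) = 0.
Checking each atom:
  x1: nu = 0, mu = 8/3 > 0 -> violates mu << nu.
  x2: nu = 0, mu = 1 > 0 -> violates mu << nu.
  x3: nu = 1 > 0 -> no constraint.
  x4: nu = 0, mu = 2 > 0 -> violates mu << nu.
  x5: nu = 2 > 0 -> no constraint.
The atom(s) x1, x2, x4 violate the condition (nu = 0 but mu > 0). Therefore mu is NOT absolutely continuous w.r.t. nu.

no


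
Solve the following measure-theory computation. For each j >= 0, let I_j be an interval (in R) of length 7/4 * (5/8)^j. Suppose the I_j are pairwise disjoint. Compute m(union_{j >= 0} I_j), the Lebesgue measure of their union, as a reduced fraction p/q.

By countable additivity of the Lebesgue measure on pairwise disjoint measurable sets,
  m(union_{j >= 0} I_j) = sum_{j >= 0} m(I_j) = sum_{j >= 0} a * r^j,
  with a = 7/4 and r = 5/8.
Since 0 < r = 5/8 < 1, the geometric series converges:
  sum_{j >= 0} a * r^j = a / (1 - r).
  = 7/4 / (1 - 5/8)
  = 7/4 / (3/8)
  = 14/3.

14/3


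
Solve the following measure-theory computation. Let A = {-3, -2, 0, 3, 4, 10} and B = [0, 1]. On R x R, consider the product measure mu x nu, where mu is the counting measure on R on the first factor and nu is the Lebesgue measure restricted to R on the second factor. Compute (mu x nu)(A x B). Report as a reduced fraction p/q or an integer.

For a measurable rectangle A x B, the product measure satisfies
  (mu x nu)(A x B) = mu(A) * nu(B).
  mu(A) = 6.
  nu(B) = 1.
  (mu x nu)(A x B) = 6 * 1 = 6.

6


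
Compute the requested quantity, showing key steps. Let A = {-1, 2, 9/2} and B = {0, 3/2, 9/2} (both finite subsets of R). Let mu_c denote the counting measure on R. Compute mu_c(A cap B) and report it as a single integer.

Counting measure on a finite set equals cardinality. mu_c(A cap B) = |A cap B| (elements appearing in both).
Enumerating the elements of A that also lie in B gives 1 element(s).
So mu_c(A cap B) = 1.

1


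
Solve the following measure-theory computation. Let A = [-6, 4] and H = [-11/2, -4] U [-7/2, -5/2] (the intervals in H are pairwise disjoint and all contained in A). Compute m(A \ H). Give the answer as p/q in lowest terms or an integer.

The ambient interval has length m(A) = 4 - (-6) = 10.
Since the holes are disjoint and sit inside A, by finite additivity
  m(H) = sum_i (b_i - a_i), and m(A \ H) = m(A) - m(H).
Computing the hole measures:
  m(H_1) = -4 - (-11/2) = 3/2.
  m(H_2) = -5/2 - (-7/2) = 1.
Summed: m(H) = 3/2 + 1 = 5/2.
So m(A \ H) = 10 - 5/2 = 15/2.

15/2


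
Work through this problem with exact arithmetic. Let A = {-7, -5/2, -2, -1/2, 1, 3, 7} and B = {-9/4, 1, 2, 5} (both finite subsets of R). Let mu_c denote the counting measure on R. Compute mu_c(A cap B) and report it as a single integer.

Counting measure on a finite set equals cardinality. mu_c(A cap B) = |A cap B| (elements appearing in both).
Enumerating the elements of A that also lie in B gives 1 element(s).
So mu_c(A cap B) = 1.

1


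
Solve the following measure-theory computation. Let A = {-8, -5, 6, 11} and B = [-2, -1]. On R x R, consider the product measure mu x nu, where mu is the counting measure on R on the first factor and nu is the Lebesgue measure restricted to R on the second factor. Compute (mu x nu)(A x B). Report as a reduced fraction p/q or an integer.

For a measurable rectangle A x B, the product measure satisfies
  (mu x nu)(A x B) = mu(A) * nu(B).
  mu(A) = 4.
  nu(B) = 1.
  (mu x nu)(A x B) = 4 * 1 = 4.

4


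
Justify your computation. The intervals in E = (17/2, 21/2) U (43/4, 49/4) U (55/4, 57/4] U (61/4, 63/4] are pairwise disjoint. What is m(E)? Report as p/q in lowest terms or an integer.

For pairwise disjoint intervals, m(union_i I_i) = sum_i m(I_i),
and m is invariant under swapping open/closed endpoints (single points have measure 0).
So m(E) = sum_i (b_i - a_i).
  I_1 has length 21/2 - 17/2 = 2.
  I_2 has length 49/4 - 43/4 = 3/2.
  I_3 has length 57/4 - 55/4 = 1/2.
  I_4 has length 63/4 - 61/4 = 1/2.
Summing:
  m(E) = 2 + 3/2 + 1/2 + 1/2 = 9/2.

9/2


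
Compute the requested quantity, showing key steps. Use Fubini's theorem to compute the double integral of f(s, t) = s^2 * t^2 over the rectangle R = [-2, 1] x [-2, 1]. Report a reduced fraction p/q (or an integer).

f(s, t) is a tensor product of a function of s and a function of t, and both factors are bounded continuous (hence Lebesgue integrable) on the rectangle, so Fubini's theorem applies:
  integral_R f d(m x m) = (integral_a1^b1 s^2 ds) * (integral_a2^b2 t^2 dt).
Inner integral in s: integral_{-2}^{1} s^2 ds = (1^3 - (-2)^3)/3
  = 3.
Inner integral in t: integral_{-2}^{1} t^2 dt = (1^3 - (-2)^3)/3
  = 3.
Product: (3) * (3) = 9.

9


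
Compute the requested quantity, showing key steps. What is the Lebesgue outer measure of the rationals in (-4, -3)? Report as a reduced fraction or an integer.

The set Q cap (-4, -3) is countable (a subset of the countable set Q). Lebesgue outer measure of any countable set is 0: each singleton {q} has m*({q}) = 0, and by countable subadditivity m*(union_k {q_k}) <= sum_k m*({q_k}) = sum_k 0 = 0. The reverse inequality m*(E) >= 0 is automatic. So m*(Q cap (-4, -3)) = 0.

0


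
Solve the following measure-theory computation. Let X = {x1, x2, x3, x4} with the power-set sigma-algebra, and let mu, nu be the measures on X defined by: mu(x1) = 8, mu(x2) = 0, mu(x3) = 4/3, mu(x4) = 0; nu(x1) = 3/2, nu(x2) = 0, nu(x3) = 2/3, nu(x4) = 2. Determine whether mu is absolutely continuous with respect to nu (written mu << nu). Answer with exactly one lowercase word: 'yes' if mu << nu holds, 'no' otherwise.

mu << nu means: every nu-null measurable set is also mu-null; equivalently, for every atom x, if nu({x}) = 0 then mu({x}) = 0.
Checking each atom:
  x1: nu = 3/2 > 0 -> no constraint.
  x2: nu = 0, mu = 0 -> consistent with mu << nu.
  x3: nu = 2/3 > 0 -> no constraint.
  x4: nu = 2 > 0 -> no constraint.
No atom violates the condition. Therefore mu << nu.

yes


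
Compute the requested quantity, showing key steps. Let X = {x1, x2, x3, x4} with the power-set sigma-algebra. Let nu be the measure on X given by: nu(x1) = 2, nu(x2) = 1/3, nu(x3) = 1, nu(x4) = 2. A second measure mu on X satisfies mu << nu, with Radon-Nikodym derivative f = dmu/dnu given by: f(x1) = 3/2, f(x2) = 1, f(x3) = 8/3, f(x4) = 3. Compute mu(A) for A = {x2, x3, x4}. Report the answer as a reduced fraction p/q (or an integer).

By the defining property of the Radon-Nikodym derivative, for every measurable set A,
  mu(A) = integral_A f dnu.
Since nu is a discrete measure concentrated on the atoms of X, the integral over A reduces to the sum
  mu(A) = sum_{x in A} f(x) * nu({x}).
Computing each term:
  x2: f(x2) * nu(x2) = 1 * 1/3 = 1/3.
  x3: f(x3) * nu(x3) = 8/3 * 1 = 8/3.
  x4: f(x4) * nu(x4) = 3 * 2 = 6.
Summing: mu(A) = 1/3 + 8/3 + 6 = 9.

9


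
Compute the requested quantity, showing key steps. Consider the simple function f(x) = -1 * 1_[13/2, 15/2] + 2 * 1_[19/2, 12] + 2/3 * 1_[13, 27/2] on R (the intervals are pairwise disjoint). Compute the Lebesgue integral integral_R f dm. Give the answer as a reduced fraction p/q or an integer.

For a simple function f = sum_i c_i * 1_{A_i} with disjoint A_i,
  integral f dm = sum_i c_i * m(A_i).
Lengths of the A_i:
  m(A_1) = 15/2 - 13/2 = 1.
  m(A_2) = 12 - 19/2 = 5/2.
  m(A_3) = 27/2 - 13 = 1/2.
Contributions c_i * m(A_i):
  (-1) * (1) = -1.
  (2) * (5/2) = 5.
  (2/3) * (1/2) = 1/3.
Total: -1 + 5 + 1/3 = 13/3.

13/3


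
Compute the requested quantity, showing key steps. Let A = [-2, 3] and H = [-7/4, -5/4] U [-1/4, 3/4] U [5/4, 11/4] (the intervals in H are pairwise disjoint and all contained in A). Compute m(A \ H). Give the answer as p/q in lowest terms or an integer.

The ambient interval has length m(A) = 3 - (-2) = 5.
Since the holes are disjoint and sit inside A, by finite additivity
  m(H) = sum_i (b_i - a_i), and m(A \ H) = m(A) - m(H).
Computing the hole measures:
  m(H_1) = -5/4 - (-7/4) = 1/2.
  m(H_2) = 3/4 - (-1/4) = 1.
  m(H_3) = 11/4 - 5/4 = 3/2.
Summed: m(H) = 1/2 + 1 + 3/2 = 3.
So m(A \ H) = 5 - 3 = 2.

2


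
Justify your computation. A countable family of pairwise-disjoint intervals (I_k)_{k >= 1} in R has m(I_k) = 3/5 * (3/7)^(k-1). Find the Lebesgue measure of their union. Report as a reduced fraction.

By countable additivity of the Lebesgue measure on pairwise disjoint measurable sets,
  m(union_{k >= 1} I_k) = sum_{k >= 1} m(I_k) = sum_{k >= 1} a * r^(k-1),
  with a = 3/5 and r = 3/7.
Since 0 < r = 3/7 < 1, the geometric series converges:
  sum_{k >= 1} a * r^(k-1) = a / (1 - r).
  = 3/5 / (1 - 3/7)
  = 3/5 / (4/7)
  = 21/20.

21/20


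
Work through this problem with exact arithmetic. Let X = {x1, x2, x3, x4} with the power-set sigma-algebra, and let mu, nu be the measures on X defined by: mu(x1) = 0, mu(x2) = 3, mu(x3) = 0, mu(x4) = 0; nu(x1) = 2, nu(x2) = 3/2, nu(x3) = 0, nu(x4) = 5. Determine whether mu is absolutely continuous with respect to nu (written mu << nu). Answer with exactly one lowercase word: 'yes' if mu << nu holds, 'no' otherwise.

mu << nu means: every nu-null measurable set is also mu-null; equivalently, for every atom x, if nu({x}) = 0 then mu({x}) = 0.
Checking each atom:
  x1: nu = 2 > 0 -> no constraint.
  x2: nu = 3/2 > 0 -> no constraint.
  x3: nu = 0, mu = 0 -> consistent with mu << nu.
  x4: nu = 5 > 0 -> no constraint.
No atom violates the condition. Therefore mu << nu.

yes


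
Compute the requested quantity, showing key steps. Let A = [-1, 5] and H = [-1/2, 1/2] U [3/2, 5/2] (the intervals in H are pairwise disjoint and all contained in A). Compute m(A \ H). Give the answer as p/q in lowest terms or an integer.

The ambient interval has length m(A) = 5 - (-1) = 6.
Since the holes are disjoint and sit inside A, by finite additivity
  m(H) = sum_i (b_i - a_i), and m(A \ H) = m(A) - m(H).
Computing the hole measures:
  m(H_1) = 1/2 - (-1/2) = 1.
  m(H_2) = 5/2 - 3/2 = 1.
Summed: m(H) = 1 + 1 = 2.
So m(A \ H) = 6 - 2 = 4.

4


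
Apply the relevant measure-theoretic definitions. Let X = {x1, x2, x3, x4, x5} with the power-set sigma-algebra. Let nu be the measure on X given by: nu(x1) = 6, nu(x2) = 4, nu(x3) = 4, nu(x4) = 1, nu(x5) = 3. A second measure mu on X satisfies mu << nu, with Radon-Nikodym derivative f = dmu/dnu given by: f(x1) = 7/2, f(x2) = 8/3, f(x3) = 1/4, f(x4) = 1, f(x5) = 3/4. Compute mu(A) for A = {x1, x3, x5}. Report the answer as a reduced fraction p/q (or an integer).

By the defining property of the Radon-Nikodym derivative, for every measurable set A,
  mu(A) = integral_A f dnu.
Since nu is a discrete measure concentrated on the atoms of X, the integral over A reduces to the sum
  mu(A) = sum_{x in A} f(x) * nu({x}).
Computing each term:
  x1: f(x1) * nu(x1) = 7/2 * 6 = 21.
  x3: f(x3) * nu(x3) = 1/4 * 4 = 1.
  x5: f(x5) * nu(x5) = 3/4 * 3 = 9/4.
Summing: mu(A) = 21 + 1 + 9/4 = 97/4.

97/4


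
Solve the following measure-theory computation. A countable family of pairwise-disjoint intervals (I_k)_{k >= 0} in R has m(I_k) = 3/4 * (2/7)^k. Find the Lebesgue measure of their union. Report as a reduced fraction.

By countable additivity of the Lebesgue measure on pairwise disjoint measurable sets,
  m(union_{k >= 0} I_k) = sum_{k >= 0} m(I_k) = sum_{k >= 0} a * r^k,
  with a = 3/4 and r = 2/7.
Since 0 < r = 2/7 < 1, the geometric series converges:
  sum_{k >= 0} a * r^k = a / (1 - r).
  = 3/4 / (1 - 2/7)
  = 3/4 / (5/7)
  = 21/20.

21/20


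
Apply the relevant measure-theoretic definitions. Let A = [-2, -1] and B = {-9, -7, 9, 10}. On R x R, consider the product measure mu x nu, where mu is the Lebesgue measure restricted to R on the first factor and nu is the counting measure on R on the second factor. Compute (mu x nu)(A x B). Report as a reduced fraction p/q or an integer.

For a measurable rectangle A x B, the product measure satisfies
  (mu x nu)(A x B) = mu(A) * nu(B).
  mu(A) = 1.
  nu(B) = 4.
  (mu x nu)(A x B) = 1 * 4 = 4.

4


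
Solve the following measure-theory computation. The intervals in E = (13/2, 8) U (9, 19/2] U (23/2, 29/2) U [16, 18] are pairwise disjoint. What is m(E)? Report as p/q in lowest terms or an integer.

For pairwise disjoint intervals, m(union_i I_i) = sum_i m(I_i),
and m is invariant under swapping open/closed endpoints (single points have measure 0).
So m(E) = sum_i (b_i - a_i).
  I_1 has length 8 - 13/2 = 3/2.
  I_2 has length 19/2 - 9 = 1/2.
  I_3 has length 29/2 - 23/2 = 3.
  I_4 has length 18 - 16 = 2.
Summing:
  m(E) = 3/2 + 1/2 + 3 + 2 = 7.

7


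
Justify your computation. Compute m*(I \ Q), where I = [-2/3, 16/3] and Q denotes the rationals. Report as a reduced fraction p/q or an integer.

The interval I = [-2/3, 16/3] has m(I) = 16/3 - (-2/3) = 6 (endpoints are measure-zero, so open/closed/half-open agree). Write I = (I cap Q) u (I \ Q). The rationals in I are countable, so m*(I cap Q) = 0 (cover each rational by intervals whose total length is arbitrarily small). By countable subadditivity m*(I) <= m*(I cap Q) + m*(I \ Q), hence m*(I \ Q) >= m(I) = 6. The reverse inequality m*(I \ Q) <= m*(I) = 6 is trivial since (I \ Q) is a subset of I. Therefore m*(I \ Q) = 6.

6


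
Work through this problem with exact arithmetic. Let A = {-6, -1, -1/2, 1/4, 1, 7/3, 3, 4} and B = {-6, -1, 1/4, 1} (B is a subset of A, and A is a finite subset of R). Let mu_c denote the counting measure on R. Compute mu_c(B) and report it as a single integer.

Counting measure assigns mu_c(E) = |E| (number of elements) when E is finite.
B has 4 element(s), so mu_c(B) = 4.

4


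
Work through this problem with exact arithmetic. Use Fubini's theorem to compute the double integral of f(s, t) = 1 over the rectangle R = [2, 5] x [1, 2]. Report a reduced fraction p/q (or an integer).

f(s, t) is a tensor product of a function of s and a function of t, and both factors are bounded continuous (hence Lebesgue integrable) on the rectangle, so Fubini's theorem applies:
  integral_R f d(m x m) = (integral_a1^b1 1 ds) * (integral_a2^b2 1 dt).
Inner integral in s: integral_{2}^{5} 1 ds = (5^1 - 2^1)/1
  = 3.
Inner integral in t: integral_{1}^{2} 1 dt = (2^1 - 1^1)/1
  = 1.
Product: (3) * (1) = 3.

3


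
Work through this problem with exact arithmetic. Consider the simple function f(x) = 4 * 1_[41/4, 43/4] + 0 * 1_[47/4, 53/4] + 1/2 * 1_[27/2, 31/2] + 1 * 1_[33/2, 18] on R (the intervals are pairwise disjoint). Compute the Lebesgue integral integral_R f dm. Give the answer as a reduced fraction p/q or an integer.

For a simple function f = sum_i c_i * 1_{A_i} with disjoint A_i,
  integral f dm = sum_i c_i * m(A_i).
Lengths of the A_i:
  m(A_1) = 43/4 - 41/4 = 1/2.
  m(A_2) = 53/4 - 47/4 = 3/2.
  m(A_3) = 31/2 - 27/2 = 2.
  m(A_4) = 18 - 33/2 = 3/2.
Contributions c_i * m(A_i):
  (4) * (1/2) = 2.
  (0) * (3/2) = 0.
  (1/2) * (2) = 1.
  (1) * (3/2) = 3/2.
Total: 2 + 0 + 1 + 3/2 = 9/2.

9/2


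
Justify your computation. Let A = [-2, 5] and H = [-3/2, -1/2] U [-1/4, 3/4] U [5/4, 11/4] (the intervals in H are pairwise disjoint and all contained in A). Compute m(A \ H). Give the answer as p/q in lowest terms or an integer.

The ambient interval has length m(A) = 5 - (-2) = 7.
Since the holes are disjoint and sit inside A, by finite additivity
  m(H) = sum_i (b_i - a_i), and m(A \ H) = m(A) - m(H).
Computing the hole measures:
  m(H_1) = -1/2 - (-3/2) = 1.
  m(H_2) = 3/4 - (-1/4) = 1.
  m(H_3) = 11/4 - 5/4 = 3/2.
Summed: m(H) = 1 + 1 + 3/2 = 7/2.
So m(A \ H) = 7 - 7/2 = 7/2.

7/2
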